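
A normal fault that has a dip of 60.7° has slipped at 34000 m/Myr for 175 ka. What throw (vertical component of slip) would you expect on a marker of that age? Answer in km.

5.19 km

dip-slip = rate × time = 34000 m/Myr × 175 ka = 5950 m
throw = dip-slip × sin(dip) = 5950 × sin(60.7°) = 5190 m = 5.19 km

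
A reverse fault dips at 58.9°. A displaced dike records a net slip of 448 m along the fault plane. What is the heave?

231 m

heave = dip-slip × cos(dip) = 448 m × cos(58.9°) = 231 m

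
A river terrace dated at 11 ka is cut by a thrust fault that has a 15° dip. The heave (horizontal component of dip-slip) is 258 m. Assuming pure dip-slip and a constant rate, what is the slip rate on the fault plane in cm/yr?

dip-slip = heave / cos(dip) = 258 m / cos(15°) = 267.1 m
rate = 267.1 m / 11 ka = 0.0243 m/yr = 2.43 cm/yr

2.43 cm/yr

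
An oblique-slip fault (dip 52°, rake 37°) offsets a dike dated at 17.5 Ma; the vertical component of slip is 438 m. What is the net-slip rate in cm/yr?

0.00528 cm/yr

dip-slip = throw / sin(dip) = 438 / sin(52°) = 555.8 m
net slip = dip-slip / sin(rake) = 555.8 / sin(37°) = 923.6 m
rate = 923.6 m / 17.5 Ma = 0.0000528 m/yr = 0.00528 cm/yr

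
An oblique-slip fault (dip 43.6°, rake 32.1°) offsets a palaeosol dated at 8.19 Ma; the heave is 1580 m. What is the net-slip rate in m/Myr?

501 m/Myr

dip-slip = heave / cos(dip) = 1580 / cos(43.6°) = 2182 m
net slip = dip-slip / sin(rake) = 2182 / sin(32.1°) = 4106 m
rate = 4106 m / 8.19 Ma = 0.000501 m/yr = 501 m/Myr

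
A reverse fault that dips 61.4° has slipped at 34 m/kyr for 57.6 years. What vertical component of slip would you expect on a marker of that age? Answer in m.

1.72 m

dip-slip = rate × time = 34 m/kyr × 57.6 years = 1.958 m
throw = dip-slip × sin(dip) = 1.958 × sin(61.4°) = 1.72 m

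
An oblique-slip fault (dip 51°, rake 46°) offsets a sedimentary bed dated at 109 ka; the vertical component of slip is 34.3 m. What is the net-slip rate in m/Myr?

dip-slip = throw / sin(dip) = 34.3 / sin(51°) = 44.14 m
net slip = dip-slip / sin(rake) = 44.14 / sin(46°) = 61.36 m
rate = 61.36 m / 109 ka = 0.000563 m/yr = 563 m/Myr

563 m/Myr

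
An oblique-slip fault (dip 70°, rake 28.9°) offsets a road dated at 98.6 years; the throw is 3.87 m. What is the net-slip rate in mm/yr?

86.4 mm/yr

dip-slip = throw / sin(dip) = 3.87 / sin(70°) = 4.118 m
net slip = dip-slip / sin(rake) = 4.118 / sin(28.9°) = 8.522 m
rate = 8.522 m / 98.6 years = 0.0864 m/yr = 86.4 mm/yr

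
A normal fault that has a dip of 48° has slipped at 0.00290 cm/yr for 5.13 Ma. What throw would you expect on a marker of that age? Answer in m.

111 m

dip-slip = rate × time = 0.00290 cm/yr × 5.13 Ma = 148.8 m
throw = dip-slip × sin(dip) = 148.8 × sin(48°) = 111 m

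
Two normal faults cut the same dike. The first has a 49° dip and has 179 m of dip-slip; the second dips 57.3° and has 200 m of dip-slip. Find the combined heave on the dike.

225 m

heave_A = 179 × cos(49°) = 117.4 m
heave_B = 200 × cos(57.3°) = 108 m
total = 117.4 + 108 = 225 m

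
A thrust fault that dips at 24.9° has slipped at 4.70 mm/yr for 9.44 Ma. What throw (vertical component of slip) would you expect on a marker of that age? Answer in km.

18.7 km

dip-slip = rate × time = 4.70 mm/yr × 9.44 Ma = 44370 m
throw = dip-slip × sin(dip) = 44370 × sin(24.9°) = 18700 m = 18.7 km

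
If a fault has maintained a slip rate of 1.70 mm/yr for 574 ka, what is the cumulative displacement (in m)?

976 m

slip = rate × time = 1.70 mm/yr × 574 ka = 976 m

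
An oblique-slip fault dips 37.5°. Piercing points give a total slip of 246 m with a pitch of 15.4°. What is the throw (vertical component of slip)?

dip-slip = net slip × sin(rake) = 246 m × sin(15.4°) = 65.33 m
throw = dip-slip × sin(dip) = 65.33 × sin(37.5°) = 39.8 m

39.8 m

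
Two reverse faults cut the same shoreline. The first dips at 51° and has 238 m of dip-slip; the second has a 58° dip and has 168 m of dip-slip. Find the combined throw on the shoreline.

throw_A = 238 × sin(51°) = 185 m
throw_B = 168 × sin(58°) = 142.5 m
total = 185 + 142.5 = 327 m

327 m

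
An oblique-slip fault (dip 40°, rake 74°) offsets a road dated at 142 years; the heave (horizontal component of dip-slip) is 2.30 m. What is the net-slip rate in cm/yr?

dip-slip = heave / cos(dip) = 2.30 / cos(40°) = 3.002 m
net slip = dip-slip / sin(rake) = 3.002 / sin(74°) = 3.123 m
rate = 3.123 m / 142 years = 0.0220 m/yr = 2.20 cm/yr

2.20 cm/yr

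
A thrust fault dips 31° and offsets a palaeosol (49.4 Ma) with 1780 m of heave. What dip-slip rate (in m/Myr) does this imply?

dip-slip = heave / cos(dip) = 1780 m / cos(31°) = 2077 m
rate = 2077 m / 49.4 Ma = 0.0000420 m/yr = 42 m/Myr

42 m/Myr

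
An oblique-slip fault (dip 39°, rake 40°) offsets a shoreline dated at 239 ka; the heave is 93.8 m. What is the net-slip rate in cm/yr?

dip-slip = heave / cos(dip) = 93.8 / cos(39°) = 120.7 m
net slip = dip-slip / sin(rake) = 120.7 / sin(40°) = 187.8 m
rate = 187.8 m / 239 ka = 0.000786 m/yr = 0.0786 cm/yr

0.0786 cm/yr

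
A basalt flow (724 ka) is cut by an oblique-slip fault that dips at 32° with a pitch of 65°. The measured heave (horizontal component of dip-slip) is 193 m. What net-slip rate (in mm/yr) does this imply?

dip-slip = heave / cos(dip) = 193 / cos(32°) = 227.6 m
net slip = dip-slip / sin(rake) = 227.6 / sin(65°) = 251.1 m
rate = 251.1 m / 724 ka = 0.000347 m/yr = 0.347 mm/yr

0.347 mm/yr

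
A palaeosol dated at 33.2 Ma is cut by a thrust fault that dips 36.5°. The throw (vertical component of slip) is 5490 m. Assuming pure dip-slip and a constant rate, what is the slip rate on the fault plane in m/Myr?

dip-slip = throw / sin(dip) = 5490 m / sin(36.5°) = 9230 m
rate = 9230 m / 33.2 Ma = 0.000278 m/yr = 278 m/Myr

278 m/Myr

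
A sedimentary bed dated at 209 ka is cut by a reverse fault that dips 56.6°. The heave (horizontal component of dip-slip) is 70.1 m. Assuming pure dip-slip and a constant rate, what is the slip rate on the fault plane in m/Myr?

609 m/Myr

dip-slip = heave / cos(dip) = 70.1 m / cos(56.6°) = 127.3 m
rate = 127.3 m / 209 ka = 0.000609 m/yr = 609 m/Myr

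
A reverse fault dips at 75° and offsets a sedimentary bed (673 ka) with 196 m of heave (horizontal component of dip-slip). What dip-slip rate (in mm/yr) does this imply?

dip-slip = heave / cos(dip) = 196 m / cos(75°) = 757.3 m
rate = 757.3 m / 673 ka = 0.00113 m/yr = 1.13 mm/yr

1.13 mm/yr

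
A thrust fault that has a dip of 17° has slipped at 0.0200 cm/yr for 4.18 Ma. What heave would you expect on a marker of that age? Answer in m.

dip-slip = rate × time = 0.0200 cm/yr × 4.18 Ma = 836 m
heave = dip-slip × cos(dip) = 836 × cos(17°) = 799 m

799 m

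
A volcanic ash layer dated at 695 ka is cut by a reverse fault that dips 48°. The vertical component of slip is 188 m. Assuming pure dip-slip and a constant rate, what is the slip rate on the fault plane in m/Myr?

364 m/Myr

dip-slip = throw / sin(dip) = 188 m / sin(48°) = 253 m
rate = 253 m / 695 ka = 0.000364 m/yr = 364 m/Myr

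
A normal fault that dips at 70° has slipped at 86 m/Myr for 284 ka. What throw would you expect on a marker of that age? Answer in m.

dip-slip = rate × time = 86 m/Myr × 284 ka = 24.42 m
throw = dip-slip × sin(dip) = 24.42 × sin(70°) = 23 m

23 m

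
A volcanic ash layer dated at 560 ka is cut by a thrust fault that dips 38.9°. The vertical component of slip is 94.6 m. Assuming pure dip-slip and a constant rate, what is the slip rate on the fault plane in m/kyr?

0.269 m/kyr

dip-slip = throw / sin(dip) = 94.6 m / sin(38.9°) = 150.6 m
rate = 150.6 m / 560 ka = 0.000269 m/yr = 0.269 m/kyr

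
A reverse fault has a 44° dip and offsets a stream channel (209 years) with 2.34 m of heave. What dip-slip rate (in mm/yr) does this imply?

15.6 mm/yr

dip-slip = heave / cos(dip) = 2.34 m / cos(44°) = 3.253 m
rate = 3.253 m / 209 years = 0.0156 m/yr = 15.6 mm/yr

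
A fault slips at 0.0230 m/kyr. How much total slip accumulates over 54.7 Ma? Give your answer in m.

slip = rate × time = 0.0230 m/kyr × 54.7 Ma = 1260 m

1260 m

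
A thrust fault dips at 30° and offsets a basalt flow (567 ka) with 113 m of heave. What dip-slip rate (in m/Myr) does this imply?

dip-slip = heave / cos(dip) = 113 m / cos(30°) = 130.5 m
rate = 130.5 m / 567 ka = 0.000230 m/yr = 230 m/Myr

230 m/Myr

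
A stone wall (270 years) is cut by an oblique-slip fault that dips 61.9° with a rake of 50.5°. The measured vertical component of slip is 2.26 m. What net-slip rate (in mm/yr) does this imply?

12.3 mm/yr

dip-slip = throw / sin(dip) = 2.26 / sin(61.9°) = 2.562 m
net slip = dip-slip / sin(rake) = 2.562 / sin(50.5°) = 3.320 m
rate = 3.320 m / 270 years = 0.0123 m/yr = 12.3 mm/yr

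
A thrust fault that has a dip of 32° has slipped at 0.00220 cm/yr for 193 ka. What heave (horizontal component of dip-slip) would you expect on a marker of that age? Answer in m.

3.60 m

dip-slip = rate × time = 0.00220 cm/yr × 193 ka = 4.246 m
heave = dip-slip × cos(dip) = 4.246 × cos(32°) = 3.60 m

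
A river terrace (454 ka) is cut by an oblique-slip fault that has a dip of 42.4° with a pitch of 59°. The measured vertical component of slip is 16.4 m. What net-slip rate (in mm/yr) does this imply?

0.0625 mm/yr

dip-slip = throw / sin(dip) = 16.4 / sin(42.4°) = 24.32 m
net slip = dip-slip / sin(rake) = 24.32 / sin(59°) = 28.37 m
rate = 28.37 m / 454 ka = 0.0000625 m/yr = 0.0625 mm/yr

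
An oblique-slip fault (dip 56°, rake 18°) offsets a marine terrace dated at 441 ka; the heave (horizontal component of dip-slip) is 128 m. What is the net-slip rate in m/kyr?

1.68 m/kyr

dip-slip = heave / cos(dip) = 128 / cos(56°) = 228.9 m
net slip = dip-slip / sin(rake) = 228.9 / sin(18°) = 740.7 m
rate = 740.7 m / 441 ka = 0.00168 m/yr = 1.68 m/kyr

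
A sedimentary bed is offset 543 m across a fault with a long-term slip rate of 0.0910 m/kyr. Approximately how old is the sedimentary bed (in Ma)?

5.97 Ma

age = offset / rate = 543 m / (0.0910 m/kyr) = 5.97e+06 yr = 5.97 Ma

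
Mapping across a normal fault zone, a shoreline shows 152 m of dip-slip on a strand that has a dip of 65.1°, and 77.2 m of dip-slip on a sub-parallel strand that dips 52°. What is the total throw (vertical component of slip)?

199 m

throw_A = 152 × sin(65.1°) = 137.9 m
throw_B = 77.2 × sin(52°) = 60.83 m
total = 137.9 + 60.83 = 199 m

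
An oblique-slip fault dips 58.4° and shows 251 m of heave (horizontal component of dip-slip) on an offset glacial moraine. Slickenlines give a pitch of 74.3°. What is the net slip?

498 m

dip-slip = heave / cos(dip) = 251 / cos(58.4°) = 479 m
net slip = dip-slip / sin(rake) = 479 / sin(74.3°) = 498 m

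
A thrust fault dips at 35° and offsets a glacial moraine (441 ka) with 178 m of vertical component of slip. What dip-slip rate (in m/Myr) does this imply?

dip-slip = throw / sin(dip) = 178 m / sin(35°) = 310.3 m
rate = 310.3 m / 441 ka = 0.000704 m/yr = 704 m/Myr

704 m/Myr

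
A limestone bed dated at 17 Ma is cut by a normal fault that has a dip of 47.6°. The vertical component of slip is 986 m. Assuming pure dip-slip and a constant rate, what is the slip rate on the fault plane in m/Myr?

78.5 m/Myr

dip-slip = throw / sin(dip) = 986 m / sin(47.6°) = 1335 m
rate = 1335 m / 17 Ma = 0.0000785 m/yr = 78.5 m/Myr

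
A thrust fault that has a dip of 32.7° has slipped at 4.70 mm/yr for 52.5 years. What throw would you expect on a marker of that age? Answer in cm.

dip-slip = rate × time = 4.70 mm/yr × 52.5 years = 0.2467 m
throw = dip-slip × sin(dip) = 0.2467 × sin(32.7°) = 0.133 m = 13.3 cm

13.3 cm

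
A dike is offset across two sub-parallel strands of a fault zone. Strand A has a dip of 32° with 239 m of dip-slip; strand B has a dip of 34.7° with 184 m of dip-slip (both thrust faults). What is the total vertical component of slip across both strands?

throw_A = 239 × sin(32°) = 126.7 m
throw_B = 184 × sin(34.7°) = 104.7 m
total = 126.7 + 104.7 = 231 m

231 m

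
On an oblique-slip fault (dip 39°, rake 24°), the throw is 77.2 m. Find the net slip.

dip-slip = throw / sin(dip) = 77.2 / sin(39°) = 122.7 m
net slip = dip-slip / sin(rake) = 122.7 / sin(24°) = 302 m

302 m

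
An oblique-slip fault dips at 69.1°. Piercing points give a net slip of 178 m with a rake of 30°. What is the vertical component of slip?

dip-slip = net slip × sin(rake) = 178 m × sin(30°) = 89 m
throw = dip-slip × sin(dip) = 89 × sin(69.1°) = 83.1 m

83.1 m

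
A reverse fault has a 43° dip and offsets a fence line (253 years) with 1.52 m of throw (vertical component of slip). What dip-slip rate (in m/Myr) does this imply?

dip-slip = throw / sin(dip) = 1.52 m / sin(43°) = 2.229 m
rate = 2.229 m / 253 years = 0.00881 m/yr = 8810 m/Myr

8810 m/Myr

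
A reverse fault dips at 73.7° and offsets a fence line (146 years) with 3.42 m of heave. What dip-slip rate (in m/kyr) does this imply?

dip-slip = heave / cos(dip) = 3.42 m / cos(73.7°) = 12.19 m
rate = 12.19 m / 146 years = 0.0835 m/yr = 83.5 m/kyr

83.5 m/kyr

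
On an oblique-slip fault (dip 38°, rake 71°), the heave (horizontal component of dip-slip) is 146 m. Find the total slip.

196 m

dip-slip = heave / cos(dip) = 146 / cos(38°) = 185.3 m
net slip = dip-slip / sin(rake) = 185.3 / sin(71°) = 196 m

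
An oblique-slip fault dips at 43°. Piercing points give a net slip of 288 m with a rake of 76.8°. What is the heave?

dip-slip = net slip × sin(rake) = 288 m × sin(76.8°) = 280.4 m
heave = dip-slip × cos(dip) = 280.4 × cos(43°) = 205 m

205 m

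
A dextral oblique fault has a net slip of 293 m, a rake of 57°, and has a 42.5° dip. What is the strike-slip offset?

160 m

strike-slip = net slip × cos(rake) = 293 m × cos(57°) = 160 m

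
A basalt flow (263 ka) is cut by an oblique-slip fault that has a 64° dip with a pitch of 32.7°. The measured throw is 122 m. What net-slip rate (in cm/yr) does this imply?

dip-slip = throw / sin(dip) = 122 / sin(64°) = 135.7 m
net slip = dip-slip / sin(rake) = 135.7 / sin(32.7°) = 251.3 m
rate = 251.3 m / 263 ka = 0.000955 m/yr = 0.0955 cm/yr

0.0955 cm/yr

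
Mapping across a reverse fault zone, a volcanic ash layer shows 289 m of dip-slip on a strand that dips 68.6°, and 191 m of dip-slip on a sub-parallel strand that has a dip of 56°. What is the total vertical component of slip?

throw_A = 289 × sin(68.6°) = 269.1 m
throw_B = 191 × sin(56°) = 158.3 m
total = 269.1 + 158.3 = 427 m

427 m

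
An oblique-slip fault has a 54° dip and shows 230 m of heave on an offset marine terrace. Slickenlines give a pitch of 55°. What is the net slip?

478 m

dip-slip = heave / cos(dip) = 230 / cos(54°) = 391.3 m
net slip = dip-slip / sin(rake) = 391.3 / sin(55°) = 478 m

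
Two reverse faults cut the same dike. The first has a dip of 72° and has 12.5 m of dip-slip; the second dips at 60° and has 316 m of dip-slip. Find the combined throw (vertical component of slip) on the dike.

286 m

throw_A = 12.5 × sin(72°) = 11.89 m
throw_B = 316 × sin(60°) = 273.7 m
total = 11.89 + 273.7 = 286 m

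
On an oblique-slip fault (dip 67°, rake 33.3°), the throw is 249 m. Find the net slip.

dip-slip = throw / sin(dip) = 249 / sin(67°) = 270.5 m
net slip = dip-slip / sin(rake) = 270.5 / sin(33.3°) = 493 m

493 m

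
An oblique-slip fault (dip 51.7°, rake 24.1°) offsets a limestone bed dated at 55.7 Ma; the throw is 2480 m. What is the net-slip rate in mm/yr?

dip-slip = throw / sin(dip) = 2480 / sin(51.7°) = 3160 m
net slip = dip-slip / sin(rake) = 3160 / sin(24.1°) = 7739 m
rate = 7739 m / 55.7 Ma = 0.000139 m/yr = 0.139 mm/yr

0.139 mm/yr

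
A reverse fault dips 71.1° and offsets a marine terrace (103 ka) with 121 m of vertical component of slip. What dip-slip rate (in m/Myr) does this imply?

dip-slip = throw / sin(dip) = 121 m / sin(71.1°) = 127.9 m
rate = 127.9 m / 103 ka = 0.00124 m/yr = 1240 m/Myr

1240 m/Myr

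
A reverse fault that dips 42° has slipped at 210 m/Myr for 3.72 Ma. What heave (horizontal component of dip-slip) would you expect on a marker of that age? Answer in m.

dip-slip = rate × time = 210 m/Myr × 3.72 Ma = 781.2 m
heave = dip-slip × cos(dip) = 781.2 × cos(42°) = 581 m

581 m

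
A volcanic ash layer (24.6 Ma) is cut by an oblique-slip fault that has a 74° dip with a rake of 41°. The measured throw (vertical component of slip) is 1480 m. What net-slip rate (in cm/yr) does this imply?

0.00954 cm/yr

dip-slip = throw / sin(dip) = 1480 / sin(74°) = 1540 m
net slip = dip-slip / sin(rake) = 1540 / sin(41°) = 2347 m
rate = 2347 m / 24.6 Ma = 0.0000954 m/yr = 0.00954 cm/yr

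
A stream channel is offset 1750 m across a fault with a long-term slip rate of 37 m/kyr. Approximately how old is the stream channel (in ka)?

47.3 ka

age = offset / rate = 1750 m / (37 m/kyr) = 47300 yr = 47.3 ka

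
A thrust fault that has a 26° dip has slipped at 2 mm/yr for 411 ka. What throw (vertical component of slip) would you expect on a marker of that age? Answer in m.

dip-slip = rate × time = 2 mm/yr × 411 ka = 822 m
throw = dip-slip × sin(dip) = 822 × sin(26°) = 360 m

360 m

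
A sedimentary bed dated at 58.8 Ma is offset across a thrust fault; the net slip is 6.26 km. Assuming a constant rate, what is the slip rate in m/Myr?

rate = 6.26 km / 58.8 Ma = 0.000106 m/yr = 106 m/Myr

106 m/Myr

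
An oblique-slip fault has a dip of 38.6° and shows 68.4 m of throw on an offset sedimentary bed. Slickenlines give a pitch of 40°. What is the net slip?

dip-slip = throw / sin(dip) = 68.4 / sin(38.6°) = 109.6 m
net slip = dip-slip / sin(rake) = 109.6 / sin(40°) = 171 m

171 m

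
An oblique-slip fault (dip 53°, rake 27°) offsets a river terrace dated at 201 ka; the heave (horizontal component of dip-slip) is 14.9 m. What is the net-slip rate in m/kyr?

dip-slip = heave / cos(dip) = 14.9 / cos(53°) = 24.76 m
net slip = dip-slip / sin(rake) = 24.76 / sin(27°) = 54.54 m
rate = 54.54 m / 201 ka = 0.000271 m/yr = 0.271 m/kyr

0.271 m/kyr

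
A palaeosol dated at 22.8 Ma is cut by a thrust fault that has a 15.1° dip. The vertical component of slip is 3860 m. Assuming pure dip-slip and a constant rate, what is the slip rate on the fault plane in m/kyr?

dip-slip = throw / sin(dip) = 3860 m / sin(15.1°) = 14820 m
rate = 14820 m / 22.8 Ma = 0.000650 m/yr = 0.650 m/kyr

0.650 m/kyr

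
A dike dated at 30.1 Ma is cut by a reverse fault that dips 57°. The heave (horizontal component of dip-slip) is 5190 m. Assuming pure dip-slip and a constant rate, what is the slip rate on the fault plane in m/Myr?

317 m/Myr

dip-slip = heave / cos(dip) = 5190 m / cos(57°) = 9529 m
rate = 9529 m / 30.1 Ma = 0.000317 m/yr = 317 m/Myr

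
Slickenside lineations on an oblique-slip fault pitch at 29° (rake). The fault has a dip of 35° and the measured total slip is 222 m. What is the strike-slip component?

strike-slip = net slip × cos(rake) = 222 m × cos(29°) = 194 m

194 m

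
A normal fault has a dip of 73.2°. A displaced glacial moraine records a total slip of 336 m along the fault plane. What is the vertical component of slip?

throw = dip-slip × sin(dip) = 336 m × sin(73.2°) = 322 m

322 m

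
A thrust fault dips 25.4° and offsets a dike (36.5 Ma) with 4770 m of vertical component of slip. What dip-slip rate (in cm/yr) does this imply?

0.0305 cm/yr

dip-slip = throw / sin(dip) = 4770 m / sin(25.4°) = 11120 m
rate = 11120 m / 36.5 Ma = 0.000305 m/yr = 0.0305 cm/yr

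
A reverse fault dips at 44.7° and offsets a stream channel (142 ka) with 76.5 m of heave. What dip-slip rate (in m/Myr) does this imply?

dip-slip = heave / cos(dip) = 76.5 m / cos(44.7°) = 107.6 m
rate = 107.6 m / 142 ka = 0.000758 m/yr = 758 m/Myr

758 m/Myr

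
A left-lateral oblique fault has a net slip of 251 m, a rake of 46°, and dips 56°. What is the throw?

dip-slip = net slip × sin(rake) = 251 m × sin(46°) = 180.6 m
throw = dip-slip × sin(dip) = 180.6 × sin(56°) = 150 m

150 m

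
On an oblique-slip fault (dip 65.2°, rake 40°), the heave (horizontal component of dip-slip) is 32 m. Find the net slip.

dip-slip = heave / cos(dip) = 32 / cos(65.2°) = 76.29 m
net slip = dip-slip / sin(rake) = 76.29 / sin(40°) = 119 m

119 m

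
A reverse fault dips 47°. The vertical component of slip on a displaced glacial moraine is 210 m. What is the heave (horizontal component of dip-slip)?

196 m

heave = throw / tan(dip) = 210 / tan(47°) = 196 m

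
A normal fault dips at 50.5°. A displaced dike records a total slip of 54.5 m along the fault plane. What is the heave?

heave = dip-slip × cos(dip) = 54.5 m × cos(50.5°) = 34.7 m

34.7 m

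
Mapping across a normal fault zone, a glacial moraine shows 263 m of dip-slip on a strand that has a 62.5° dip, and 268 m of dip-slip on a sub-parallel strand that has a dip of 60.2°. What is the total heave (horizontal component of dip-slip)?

heave_A = 263 × cos(62.5°) = 121.4 m
heave_B = 268 × cos(60.2°) = 133.2 m
total = 121.4 + 133.2 = 255 m

255 m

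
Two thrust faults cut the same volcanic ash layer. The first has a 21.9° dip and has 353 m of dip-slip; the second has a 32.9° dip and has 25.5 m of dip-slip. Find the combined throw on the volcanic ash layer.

146 m

throw_A = 353 × sin(21.9°) = 131.7 m
throw_B = 25.5 × sin(32.9°) = 13.85 m
total = 131.7 + 13.85 = 146 m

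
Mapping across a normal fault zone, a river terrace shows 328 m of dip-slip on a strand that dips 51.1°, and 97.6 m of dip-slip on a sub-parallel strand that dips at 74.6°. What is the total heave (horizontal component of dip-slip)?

232 m

heave_A = 328 × cos(51.1°) = 206 m
heave_B = 97.6 × cos(74.6°) = 25.92 m
total = 206 + 25.92 = 232 m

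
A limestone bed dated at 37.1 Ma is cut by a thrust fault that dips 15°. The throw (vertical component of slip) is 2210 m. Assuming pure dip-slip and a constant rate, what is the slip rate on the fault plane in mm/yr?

0.230 mm/yr

dip-slip = throw / sin(dip) = 2210 m / sin(15°) = 8539 m
rate = 8539 m / 37.1 Ma = 0.000230 m/yr = 0.230 mm/yr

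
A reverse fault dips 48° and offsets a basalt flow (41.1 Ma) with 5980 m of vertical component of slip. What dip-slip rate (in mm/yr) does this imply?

0.196 mm/yr

dip-slip = throw / sin(dip) = 5980 m / sin(48°) = 8047 m
rate = 8047 m / 41.1 Ma = 0.000196 m/yr = 0.196 mm/yr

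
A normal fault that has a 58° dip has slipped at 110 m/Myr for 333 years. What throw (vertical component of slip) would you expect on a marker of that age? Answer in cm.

dip-slip = rate × time = 110 m/Myr × 333 years = 0.03663 m
throw = dip-slip × sin(dip) = 0.03663 × sin(58°) = 0.0311 m = 3.11 cm

3.11 cm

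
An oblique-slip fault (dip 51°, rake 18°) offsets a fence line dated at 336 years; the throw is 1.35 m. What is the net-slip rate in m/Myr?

16700 m/Myr

dip-slip = throw / sin(dip) = 1.35 / sin(51°) = 1.737 m
net slip = dip-slip / sin(rake) = 1.737 / sin(18°) = 5.621 m
rate = 5.621 m / 336 years = 0.0167 m/yr = 16700 m/Myr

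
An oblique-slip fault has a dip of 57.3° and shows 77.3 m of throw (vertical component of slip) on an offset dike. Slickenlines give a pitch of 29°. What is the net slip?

189 m

dip-slip = throw / sin(dip) = 77.3 / sin(57.3°) = 91.86 m
net slip = dip-slip / sin(rake) = 91.86 / sin(29°) = 189 m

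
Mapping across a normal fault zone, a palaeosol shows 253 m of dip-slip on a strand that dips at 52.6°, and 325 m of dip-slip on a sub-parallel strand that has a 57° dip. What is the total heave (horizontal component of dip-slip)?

331 m

heave_A = 253 × cos(52.6°) = 153.7 m
heave_B = 325 × cos(57°) = 177 m
total = 153.7 + 177 = 331 m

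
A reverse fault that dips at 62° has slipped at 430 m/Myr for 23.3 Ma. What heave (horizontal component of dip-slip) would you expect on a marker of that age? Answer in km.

dip-slip = rate × time = 430 m/Myr × 23.3 Ma = 10020 m
heave = dip-slip × cos(dip) = 10020 × cos(62°) = 4700 m = 4.70 km

4.70 km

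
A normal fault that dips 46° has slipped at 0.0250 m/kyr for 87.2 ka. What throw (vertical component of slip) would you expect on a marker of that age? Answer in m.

dip-slip = rate × time = 0.0250 m/kyr × 87.2 ka = 2.180 m
throw = dip-slip × sin(dip) = 2.180 × sin(46°) = 1.57 m

1.57 m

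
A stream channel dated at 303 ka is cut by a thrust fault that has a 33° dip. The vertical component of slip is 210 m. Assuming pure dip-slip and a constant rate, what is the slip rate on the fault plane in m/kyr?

1.27 m/kyr

dip-slip = throw / sin(dip) = 210 m / sin(33°) = 385.6 m
rate = 385.6 m / 303 ka = 0.00127 m/yr = 1.27 m/kyr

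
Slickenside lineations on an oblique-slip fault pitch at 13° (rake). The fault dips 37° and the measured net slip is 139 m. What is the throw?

dip-slip = net slip × sin(rake) = 139 m × sin(13°) = 31.27 m
throw = dip-slip × sin(dip) = 31.27 × sin(37°) = 18.8 m

18.8 m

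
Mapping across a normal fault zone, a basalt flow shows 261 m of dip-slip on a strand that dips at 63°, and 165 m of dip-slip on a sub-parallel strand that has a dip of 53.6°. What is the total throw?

throw_A = 261 × sin(63°) = 232.6 m
throw_B = 165 × sin(53.6°) = 132.8 m
total = 232.6 + 132.8 = 365 m

365 m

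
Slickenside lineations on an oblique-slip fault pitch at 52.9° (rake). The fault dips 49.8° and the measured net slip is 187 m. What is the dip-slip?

149 m

dip-slip = net slip × sin(rake) = 187 m × sin(52.9°) = 149 m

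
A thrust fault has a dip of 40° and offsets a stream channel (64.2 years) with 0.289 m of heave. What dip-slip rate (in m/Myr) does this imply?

5880 m/Myr

dip-slip = heave / cos(dip) = 0.289 m / cos(40°) = 0.3773 m
rate = 0.3773 m / 64.2 years = 0.00588 m/yr = 5880 m/Myr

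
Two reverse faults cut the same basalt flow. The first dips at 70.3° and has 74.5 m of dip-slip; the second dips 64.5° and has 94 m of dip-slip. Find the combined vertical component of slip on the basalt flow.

155 m

throw_A = 74.5 × sin(70.3°) = 70.14 m
throw_B = 94 × sin(64.5°) = 84.84 m
total = 70.14 + 84.84 = 155 m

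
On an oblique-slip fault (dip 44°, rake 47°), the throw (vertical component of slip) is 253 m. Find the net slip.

dip-slip = throw / sin(dip) = 253 / sin(44°) = 364.2 m
net slip = dip-slip / sin(rake) = 364.2 / sin(47°) = 498 m

498 m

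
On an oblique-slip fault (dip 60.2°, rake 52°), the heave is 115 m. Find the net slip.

dip-slip = heave / cos(dip) = 115 / cos(60.2°) = 231.4 m
net slip = dip-slip / sin(rake) = 231.4 / sin(52°) = 294 m

294 m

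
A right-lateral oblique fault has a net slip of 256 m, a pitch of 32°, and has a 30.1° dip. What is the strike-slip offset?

strike-slip = net slip × cos(rake) = 256 m × cos(32°) = 217 m

217 m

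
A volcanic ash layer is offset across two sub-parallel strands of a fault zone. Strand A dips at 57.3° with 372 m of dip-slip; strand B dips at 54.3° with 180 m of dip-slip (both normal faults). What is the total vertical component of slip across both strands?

459 m

throw_A = 372 × sin(57.3°) = 313 m
throw_B = 180 × sin(54.3°) = 146.2 m
total = 313 + 146.2 = 459 m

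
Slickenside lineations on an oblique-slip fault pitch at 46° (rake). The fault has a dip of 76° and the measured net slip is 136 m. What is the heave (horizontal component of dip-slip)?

23.7 m

dip-slip = net slip × sin(rake) = 136 m × sin(46°) = 97.83 m
heave = dip-slip × cos(dip) = 97.83 × cos(76°) = 23.7 m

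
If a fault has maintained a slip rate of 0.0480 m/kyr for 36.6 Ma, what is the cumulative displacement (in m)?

1760 m

slip = rate × time = 0.0480 m/kyr × 36.6 Ma = 1760 m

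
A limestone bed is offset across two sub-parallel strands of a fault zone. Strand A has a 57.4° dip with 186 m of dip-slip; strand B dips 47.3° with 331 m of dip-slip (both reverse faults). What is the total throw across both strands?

400 m

throw_A = 186 × sin(57.4°) = 156.7 m
throw_B = 331 × sin(47.3°) = 243.3 m
total = 156.7 + 243.3 = 400 m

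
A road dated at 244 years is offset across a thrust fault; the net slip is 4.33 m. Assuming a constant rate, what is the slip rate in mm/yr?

17.7 mm/yr

rate = 4.33 m / 244 years = 0.0177 m/yr = 17.7 mm/yr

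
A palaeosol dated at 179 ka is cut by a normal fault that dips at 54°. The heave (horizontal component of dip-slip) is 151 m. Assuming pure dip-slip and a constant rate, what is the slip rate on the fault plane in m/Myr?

dip-slip = heave / cos(dip) = 151 m / cos(54°) = 256.9 m
rate = 256.9 m / 179 ka = 0.00144 m/yr = 1440 m/Myr

1440 m/Myr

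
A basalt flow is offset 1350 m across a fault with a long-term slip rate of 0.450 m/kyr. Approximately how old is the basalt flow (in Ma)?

age = offset / rate = 1350 m / (0.450 m/kyr) = 3e+06 yr = 3 Ma

3 Ma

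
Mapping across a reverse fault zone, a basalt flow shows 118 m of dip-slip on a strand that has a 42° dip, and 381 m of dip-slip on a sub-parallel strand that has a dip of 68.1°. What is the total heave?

heave_A = 118 × cos(42°) = 87.69 m
heave_B = 381 × cos(68.1°) = 142.1 m
total = 87.69 + 142.1 = 230 m

230 m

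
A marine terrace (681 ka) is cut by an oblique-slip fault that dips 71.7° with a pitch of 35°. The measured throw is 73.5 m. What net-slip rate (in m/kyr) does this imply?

0.198 m/kyr

dip-slip = throw / sin(dip) = 73.5 / sin(71.7°) = 77.42 m
net slip = dip-slip / sin(rake) = 77.42 / sin(35°) = 135 m
rate = 135 m / 681 ka = 0.000198 m/yr = 0.198 m/kyr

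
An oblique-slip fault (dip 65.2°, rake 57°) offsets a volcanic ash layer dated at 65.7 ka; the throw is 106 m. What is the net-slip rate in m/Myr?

dip-slip = throw / sin(dip) = 106 / sin(65.2°) = 116.8 m
net slip = dip-slip / sin(rake) = 116.8 / sin(57°) = 139.2 m
rate = 139.2 m / 65.7 ka = 0.00212 m/yr = 2120 m/Myr

2120 m/Myr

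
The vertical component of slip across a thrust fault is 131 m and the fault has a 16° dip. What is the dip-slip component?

dip-slip = throw / sin(dip) = 131 / sin(16°) = 475 m

475 m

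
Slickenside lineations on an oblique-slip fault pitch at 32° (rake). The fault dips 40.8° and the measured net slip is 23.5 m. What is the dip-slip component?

12.5 m

dip-slip = net slip × sin(rake) = 23.5 m × sin(32°) = 12.5 m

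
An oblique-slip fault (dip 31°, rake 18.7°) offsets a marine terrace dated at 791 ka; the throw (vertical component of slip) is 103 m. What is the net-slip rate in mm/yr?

0.789 mm/yr

dip-slip = throw / sin(dip) = 103 / sin(31°) = 200 m
net slip = dip-slip / sin(rake) = 200 / sin(18.7°) = 623.8 m
rate = 623.8 m / 791 ka = 0.000789 m/yr = 0.789 mm/yr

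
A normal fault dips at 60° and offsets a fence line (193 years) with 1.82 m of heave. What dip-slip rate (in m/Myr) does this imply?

dip-slip = heave / cos(dip) = 1.82 m / cos(60°) = 3.640 m
rate = 3.640 m / 193 years = 0.0189 m/yr = 18900 m/Myr

18900 m/Myr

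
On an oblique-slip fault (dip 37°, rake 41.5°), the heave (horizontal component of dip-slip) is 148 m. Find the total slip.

280 m

dip-slip = heave / cos(dip) = 148 / cos(37°) = 185.3 m
net slip = dip-slip / sin(rake) = 185.3 / sin(41.5°) = 280 m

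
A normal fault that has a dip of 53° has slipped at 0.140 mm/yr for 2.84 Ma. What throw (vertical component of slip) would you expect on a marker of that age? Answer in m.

318 m

dip-slip = rate × time = 0.140 mm/yr × 2.84 Ma = 397.6 m
throw = dip-slip × sin(dip) = 397.6 × sin(53°) = 318 m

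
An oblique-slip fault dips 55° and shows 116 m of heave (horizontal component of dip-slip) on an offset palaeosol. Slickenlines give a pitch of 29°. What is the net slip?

417 m

dip-slip = heave / cos(dip) = 116 / cos(55°) = 202.2 m
net slip = dip-slip / sin(rake) = 202.2 / sin(29°) = 417 m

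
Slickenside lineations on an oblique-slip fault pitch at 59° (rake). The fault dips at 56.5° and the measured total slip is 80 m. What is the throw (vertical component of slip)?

57.2 m

dip-slip = net slip × sin(rake) = 80 m × sin(59°) = 68.57 m
throw = dip-slip × sin(dip) = 68.57 × sin(56.5°) = 57.2 m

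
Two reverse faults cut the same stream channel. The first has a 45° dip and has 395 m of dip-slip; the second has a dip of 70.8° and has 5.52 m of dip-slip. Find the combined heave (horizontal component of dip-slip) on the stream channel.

281 m

heave_A = 395 × cos(45°) = 279.3 m
heave_B = 5.52 × cos(70.8°) = 1.815 m
total = 279.3 + 1.815 = 281 m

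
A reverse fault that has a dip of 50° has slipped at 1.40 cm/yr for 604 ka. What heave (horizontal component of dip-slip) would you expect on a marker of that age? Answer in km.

5.44 km

dip-slip = rate × time = 1.40 cm/yr × 604 ka = 8456 m
heave = dip-slip × cos(dip) = 8456 × cos(50°) = 5440 m = 5.44 km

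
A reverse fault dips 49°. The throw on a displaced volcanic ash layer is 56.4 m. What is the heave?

heave = throw / tan(dip) = 56.4 / tan(49°) = 49 m

49 m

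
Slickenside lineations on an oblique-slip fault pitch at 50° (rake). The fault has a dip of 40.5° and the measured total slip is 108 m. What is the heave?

62.9 m

dip-slip = net slip × sin(rake) = 108 m × sin(50°) = 82.73 m
heave = dip-slip × cos(dip) = 82.73 × cos(40.5°) = 62.9 m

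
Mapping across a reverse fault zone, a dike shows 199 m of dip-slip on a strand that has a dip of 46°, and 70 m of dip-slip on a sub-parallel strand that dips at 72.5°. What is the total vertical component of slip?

throw_A = 199 × sin(46°) = 143.1 m
throw_B = 70 × sin(72.5°) = 66.76 m
total = 143.1 + 66.76 = 210 m

210 m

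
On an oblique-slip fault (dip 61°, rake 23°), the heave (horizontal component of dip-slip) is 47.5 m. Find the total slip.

dip-slip = heave / cos(dip) = 47.5 / cos(61°) = 97.98 m
net slip = dip-slip / sin(rake) = 97.98 / sin(23°) = 251 m

251 m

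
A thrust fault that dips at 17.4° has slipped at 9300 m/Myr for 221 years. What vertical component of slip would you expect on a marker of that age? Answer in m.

dip-slip = rate × time = 9300 m/Myr × 221 years = 2.055 m
throw = dip-slip × sin(dip) = 2.055 × sin(17.4°) = 0.615 m

0.615 m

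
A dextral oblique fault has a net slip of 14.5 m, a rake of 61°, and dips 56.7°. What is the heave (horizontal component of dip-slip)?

6.96 m

dip-slip = net slip × sin(rake) = 14.5 m × sin(61°) = 12.68 m
heave = dip-slip × cos(dip) = 12.68 × cos(56.7°) = 6.96 m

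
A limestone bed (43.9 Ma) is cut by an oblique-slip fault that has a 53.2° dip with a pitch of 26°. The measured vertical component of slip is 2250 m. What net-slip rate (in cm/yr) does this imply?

0.0146 cm/yr

dip-slip = throw / sin(dip) = 2250 / sin(53.2°) = 2810 m
net slip = dip-slip / sin(rake) = 2810 / sin(26°) = 6410 m
rate = 6410 m / 43.9 Ma = 0.000146 m/yr = 0.0146 cm/yr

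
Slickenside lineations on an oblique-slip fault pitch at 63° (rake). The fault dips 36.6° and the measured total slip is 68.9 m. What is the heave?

dip-slip = net slip × sin(rake) = 68.9 m × sin(63°) = 61.39 m
heave = dip-slip × cos(dip) = 61.39 × cos(36.6°) = 49.3 m

49.3 m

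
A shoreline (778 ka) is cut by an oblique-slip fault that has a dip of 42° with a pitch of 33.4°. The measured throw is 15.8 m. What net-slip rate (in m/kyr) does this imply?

dip-slip = throw / sin(dip) = 15.8 / sin(42°) = 23.61 m
net slip = dip-slip / sin(rake) = 23.61 / sin(33.4°) = 42.89 m
rate = 42.89 m / 778 ka = 0.0000551 m/yr = 0.0551 m/kyr

0.0551 m/kyr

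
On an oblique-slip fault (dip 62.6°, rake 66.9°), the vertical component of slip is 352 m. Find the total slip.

431 m

dip-slip = throw / sin(dip) = 352 / sin(62.6°) = 396.5 m
net slip = dip-slip / sin(rake) = 396.5 / sin(66.9°) = 431 m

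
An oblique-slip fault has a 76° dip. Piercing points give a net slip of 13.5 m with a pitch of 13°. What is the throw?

2.95 m

dip-slip = net slip × sin(rake) = 13.5 m × sin(13°) = 3.037 m
throw = dip-slip × sin(dip) = 3.037 × sin(76°) = 2.95 m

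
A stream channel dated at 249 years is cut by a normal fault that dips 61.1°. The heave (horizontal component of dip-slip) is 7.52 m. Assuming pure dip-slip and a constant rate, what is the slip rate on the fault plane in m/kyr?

62.5 m/kyr

dip-slip = heave / cos(dip) = 7.52 m / cos(61.1°) = 15.56 m
rate = 15.56 m / 249 years = 0.0625 m/yr = 62.5 m/kyr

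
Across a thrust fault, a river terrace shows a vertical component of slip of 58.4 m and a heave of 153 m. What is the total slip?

net slip = √(throw² + heave²) = √(58.4² + 153²) = 164 m

164 m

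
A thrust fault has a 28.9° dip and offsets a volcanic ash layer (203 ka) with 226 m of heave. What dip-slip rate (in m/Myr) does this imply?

dip-slip = heave / cos(dip) = 226 m / cos(28.9°) = 258.1 m
rate = 258.1 m / 203 ka = 0.00127 m/yr = 1270 m/Myr

1270 m/Myr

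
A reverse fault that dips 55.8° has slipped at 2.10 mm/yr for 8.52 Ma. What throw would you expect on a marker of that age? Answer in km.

14.8 km

dip-slip = rate × time = 2.10 mm/yr × 8.52 Ma = 17890 m
throw = dip-slip × sin(dip) = 17890 × sin(55.8°) = 14800 m = 14.8 km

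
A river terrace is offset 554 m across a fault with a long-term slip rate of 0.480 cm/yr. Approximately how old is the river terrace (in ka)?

115 ka

age = offset / rate = 554 m / (0.480 cm/yr) = 115000 yr = 115 ka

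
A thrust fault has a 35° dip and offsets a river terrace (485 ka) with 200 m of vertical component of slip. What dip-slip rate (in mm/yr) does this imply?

0.719 mm/yr

dip-slip = throw / sin(dip) = 200 m / sin(35°) = 348.7 m
rate = 348.7 m / 485 ka = 0.000719 m/yr = 0.719 mm/yr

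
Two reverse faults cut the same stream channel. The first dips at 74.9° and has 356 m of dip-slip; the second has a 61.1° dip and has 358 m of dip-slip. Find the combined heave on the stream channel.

heave_A = 356 × cos(74.9°) = 92.74 m
heave_B = 358 × cos(61.1°) = 173 m
total = 92.74 + 173 = 266 m

266 m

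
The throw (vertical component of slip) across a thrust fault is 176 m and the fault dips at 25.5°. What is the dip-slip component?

409 m

dip-slip = throw / sin(dip) = 176 / sin(25.5°) = 409 m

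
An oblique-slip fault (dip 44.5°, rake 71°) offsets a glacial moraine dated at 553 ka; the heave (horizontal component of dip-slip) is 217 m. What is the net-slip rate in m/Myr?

582 m/Myr

dip-slip = heave / cos(dip) = 217 / cos(44.5°) = 304.2 m
net slip = dip-slip / sin(rake) = 304.2 / sin(71°) = 321.8 m
rate = 321.8 m / 553 ka = 0.000582 m/yr = 582 m/Myr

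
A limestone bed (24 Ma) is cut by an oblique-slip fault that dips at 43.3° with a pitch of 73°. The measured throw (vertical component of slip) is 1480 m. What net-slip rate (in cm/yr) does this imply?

0.00940 cm/yr

dip-slip = throw / sin(dip) = 1480 / sin(43.3°) = 2158 m
net slip = dip-slip / sin(rake) = 2158 / sin(73°) = 2257 m
rate = 2257 m / 24 Ma = 0.0000940 m/yr = 0.00940 cm/yr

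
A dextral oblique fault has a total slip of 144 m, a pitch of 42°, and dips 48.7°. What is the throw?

dip-slip = net slip × sin(rake) = 144 m × sin(42°) = 96.35 m
throw = dip-slip × sin(dip) = 96.35 × sin(48.7°) = 72.4 m

72.4 m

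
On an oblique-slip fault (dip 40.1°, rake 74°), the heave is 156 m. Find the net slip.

212 m

dip-slip = heave / cos(dip) = 156 / cos(40.1°) = 203.9 m
net slip = dip-slip / sin(rake) = 203.9 / sin(74°) = 212 m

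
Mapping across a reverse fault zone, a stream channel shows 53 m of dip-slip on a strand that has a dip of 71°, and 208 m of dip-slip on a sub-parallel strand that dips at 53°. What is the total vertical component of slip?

throw_A = 53 × sin(71°) = 50.11 m
throw_B = 208 × sin(53°) = 166.1 m
total = 50.11 + 166.1 = 216 m

216 m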